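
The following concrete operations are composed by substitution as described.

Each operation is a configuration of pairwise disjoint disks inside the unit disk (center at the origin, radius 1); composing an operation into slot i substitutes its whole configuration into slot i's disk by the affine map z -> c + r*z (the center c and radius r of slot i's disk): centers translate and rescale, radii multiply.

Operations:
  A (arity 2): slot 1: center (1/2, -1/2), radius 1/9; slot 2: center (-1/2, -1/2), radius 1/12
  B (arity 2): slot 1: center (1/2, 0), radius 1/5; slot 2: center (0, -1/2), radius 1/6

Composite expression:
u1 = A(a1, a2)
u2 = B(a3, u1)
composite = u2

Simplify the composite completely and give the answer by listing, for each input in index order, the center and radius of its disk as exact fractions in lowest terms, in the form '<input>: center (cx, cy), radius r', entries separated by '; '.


a1: center (1/12, -7/12), radius 1/54; a2: center (-1/12, -7/12), radius 1/72; a3: center (1/2, 0), radius 1/5

Follow each a-input down from B: c' goes to c + r*c', radius to r*r'.
tracing a3 down its 1-map path: center (1/2, 0), radius 1/5
tracing a1 down its 2-map path: center (1/12, -7/12), radius 1/54
tracing a2 down its 2-map path: center (-1/12, -7/12), radius 1/72


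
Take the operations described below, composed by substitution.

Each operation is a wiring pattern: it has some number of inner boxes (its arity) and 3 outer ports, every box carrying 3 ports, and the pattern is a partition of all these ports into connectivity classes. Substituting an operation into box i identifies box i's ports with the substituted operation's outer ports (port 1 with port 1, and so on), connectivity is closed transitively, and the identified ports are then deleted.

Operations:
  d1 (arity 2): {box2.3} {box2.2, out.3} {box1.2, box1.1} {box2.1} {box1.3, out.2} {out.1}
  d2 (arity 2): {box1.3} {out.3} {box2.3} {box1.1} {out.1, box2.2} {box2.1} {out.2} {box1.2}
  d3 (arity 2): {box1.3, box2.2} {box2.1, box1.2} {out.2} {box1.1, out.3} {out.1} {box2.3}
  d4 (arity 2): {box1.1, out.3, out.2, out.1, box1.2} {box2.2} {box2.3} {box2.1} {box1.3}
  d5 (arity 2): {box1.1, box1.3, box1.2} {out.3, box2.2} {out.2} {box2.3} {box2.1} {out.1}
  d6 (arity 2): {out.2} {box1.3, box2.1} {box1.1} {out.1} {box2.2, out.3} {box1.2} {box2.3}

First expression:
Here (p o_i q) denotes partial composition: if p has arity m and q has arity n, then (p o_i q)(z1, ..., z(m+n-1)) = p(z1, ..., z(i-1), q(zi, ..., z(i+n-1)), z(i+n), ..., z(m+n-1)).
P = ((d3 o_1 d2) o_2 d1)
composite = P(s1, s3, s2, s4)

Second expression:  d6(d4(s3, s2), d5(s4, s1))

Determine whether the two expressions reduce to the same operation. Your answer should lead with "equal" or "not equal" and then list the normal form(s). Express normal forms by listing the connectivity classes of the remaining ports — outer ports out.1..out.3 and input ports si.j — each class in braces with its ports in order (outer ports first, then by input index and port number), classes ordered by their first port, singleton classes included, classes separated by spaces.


not equal — first {out.1} {out.2} {out.3, s3.3} {s1.1} {s1.2} {s1.3} {s2.1} {s2.2} {s2.3} {s3.1, s3.2} {s4.1} {s4.2} {s4.3}, second {out.1} {out.2} {out.3} {s1.1} {s1.2} {s1.3} {s2.1} {s2.2} {s2.3} {s3.1, s3.2} {s3.3} {s4.1, s4.2, s4.3}

The first expression, normalized: {out.1} {out.2} {out.3, s3.3} {s1.1} {s1.2} {s1.3} {s2.1} {s2.2} {s2.3} {s3.1, s3.2} {s4.1} {s4.2} {s4.3}
The second expression, normalized: {out.1} {out.2} {out.3} {s1.1} {s1.2} {s1.3} {s2.1} {s2.2} {s2.3} {s3.1, s3.2} {s3.3} {s4.1, s4.2, s4.3}
No match — not equal.


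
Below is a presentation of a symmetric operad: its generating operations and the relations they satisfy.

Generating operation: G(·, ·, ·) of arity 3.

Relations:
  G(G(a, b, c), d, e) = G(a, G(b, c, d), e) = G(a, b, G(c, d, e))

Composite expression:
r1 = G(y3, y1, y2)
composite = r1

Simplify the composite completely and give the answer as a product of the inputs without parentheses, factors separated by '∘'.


y3 ∘ y1 ∘ y2

All parenthesizations of G agree; list the y-inputs left to right.
G(y3, y1, y2) linearizes to y3 ∘ y1 ∘ y2


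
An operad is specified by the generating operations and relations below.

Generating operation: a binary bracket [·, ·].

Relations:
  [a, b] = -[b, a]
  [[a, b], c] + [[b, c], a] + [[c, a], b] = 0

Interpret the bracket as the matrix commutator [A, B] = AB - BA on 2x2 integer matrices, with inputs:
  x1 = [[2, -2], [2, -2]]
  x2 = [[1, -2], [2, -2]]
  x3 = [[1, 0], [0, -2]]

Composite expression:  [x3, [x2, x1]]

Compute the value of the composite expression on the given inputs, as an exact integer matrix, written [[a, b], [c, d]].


[[0, 6], [-6, 0]]

[x2, x1] = [[0, 2], [2, 0]]
[x3, [x2, x1]] = [[0, 6], [-6, 0]]


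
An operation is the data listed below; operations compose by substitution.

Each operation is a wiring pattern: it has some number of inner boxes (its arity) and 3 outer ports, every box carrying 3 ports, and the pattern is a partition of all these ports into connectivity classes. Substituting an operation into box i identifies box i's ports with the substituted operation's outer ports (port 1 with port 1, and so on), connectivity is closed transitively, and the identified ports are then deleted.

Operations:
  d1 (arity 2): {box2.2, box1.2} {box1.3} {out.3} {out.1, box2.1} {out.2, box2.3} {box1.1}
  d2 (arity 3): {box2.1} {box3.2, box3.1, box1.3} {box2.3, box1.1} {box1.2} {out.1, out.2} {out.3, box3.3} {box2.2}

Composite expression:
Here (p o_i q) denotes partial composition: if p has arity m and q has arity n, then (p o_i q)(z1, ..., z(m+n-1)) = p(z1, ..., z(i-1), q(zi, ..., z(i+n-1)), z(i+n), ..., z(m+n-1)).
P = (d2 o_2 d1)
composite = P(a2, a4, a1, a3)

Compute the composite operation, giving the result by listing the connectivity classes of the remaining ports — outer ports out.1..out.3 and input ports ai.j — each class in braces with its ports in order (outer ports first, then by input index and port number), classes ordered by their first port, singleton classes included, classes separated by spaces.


{out.1, out.2} {out.3, a3.3} {a1.1} {a1.2, a4.2} {a1.3} {a2.1} {a2.2} {a2.3, a3.1, a3.2} {a4.1} {a4.3}

Reachability decides: close wires over d2-identified ports.
d1 over (a4, a1) gives {out.1, a1.1} {out.2, a1.3} {out.3} {a1.2, a4.2} {a4.1} {a4.3}, out.j being that stage's outer ports
d2 over (a2, a4, a1, a3) gives {out.1, out.2} {out.3, a3.3} {a1.1} {a1.2, a4.2} {a1.3} {a2.1} {a2.2} {a2.3, a3.1, a3.2} {a4.1} {a4.3}, out.j being that stage's outer ports


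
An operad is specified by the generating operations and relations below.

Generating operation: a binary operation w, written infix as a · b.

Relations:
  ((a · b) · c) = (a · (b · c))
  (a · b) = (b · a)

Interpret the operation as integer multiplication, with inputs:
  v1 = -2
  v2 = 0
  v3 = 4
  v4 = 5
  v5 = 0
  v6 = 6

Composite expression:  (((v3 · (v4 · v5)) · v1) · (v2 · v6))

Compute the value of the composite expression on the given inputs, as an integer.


0


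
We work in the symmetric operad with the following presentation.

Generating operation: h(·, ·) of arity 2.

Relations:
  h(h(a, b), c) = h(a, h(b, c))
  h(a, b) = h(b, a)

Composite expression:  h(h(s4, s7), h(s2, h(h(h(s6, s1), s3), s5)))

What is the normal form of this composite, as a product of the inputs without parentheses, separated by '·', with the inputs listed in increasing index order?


Key point: h commutes, so take the s-inputs in any fixed order.
h(s4, s7) reduces to s4 · s7
h(s6, s1) reduces to s6 · s1
h(h(s6, s1), s3) reduces to s6 · s1 · s3
h(h(h(s6, s1), s3), s5) reduces to s6 · s1 · s3 · s5
h(s2, h(h(h(s6, s1), s3), s5)) reduces to s2 · s6 · s1 · s3 · s5
h(h(s4, s7), h(s2, h(h(h(s6, s1), s3), s5))) reduces to s4 · s7 · s2 · s6 · s1 · s3 · s5
commutativity sorts the factors: s1 · s2 · s3 · s4 · s5 · s6 · s7

s1 · s2 · s3 · s4 · s5 · s6 · s7


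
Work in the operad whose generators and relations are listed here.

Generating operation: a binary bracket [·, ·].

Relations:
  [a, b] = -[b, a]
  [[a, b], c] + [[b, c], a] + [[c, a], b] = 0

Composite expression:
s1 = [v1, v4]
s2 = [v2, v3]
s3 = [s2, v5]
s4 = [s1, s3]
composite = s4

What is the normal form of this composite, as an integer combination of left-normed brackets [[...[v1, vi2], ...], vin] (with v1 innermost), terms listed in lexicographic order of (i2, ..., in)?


[[[[v1, v4], v2], v3], v5] - [[[[v1, v4], v3], v2], v5] - [[[[v1, v4], v5], v2], v3] + [[[[v1, v4], v5], v3], v2]

Expand each bracket as ab - ba; the v1-initial words give the coefficients.
Composite bracket: [[v1, v4], [[v2, v3], v5]]
Applying ab - ba throughout gives 16 signed words (2^4 = 16).
Keep just the words that open with v1:
  the word v1v4v2v3v5 carries sign +1 and contributes +[[[[v1, v4], v2], v3], v5]
  the word v1v4v3v2v5 carries sign -1 and contributes -[[[[v1, v4], v3], v2], v5]
  the word v1v4v5v2v3 carries sign -1 and contributes -[[[[v1, v4], v5], v2], v3]
  the word v1v4v5v3v2 carries sign +1 and contributes +[[[[v1, v4], v5], v3], v2]


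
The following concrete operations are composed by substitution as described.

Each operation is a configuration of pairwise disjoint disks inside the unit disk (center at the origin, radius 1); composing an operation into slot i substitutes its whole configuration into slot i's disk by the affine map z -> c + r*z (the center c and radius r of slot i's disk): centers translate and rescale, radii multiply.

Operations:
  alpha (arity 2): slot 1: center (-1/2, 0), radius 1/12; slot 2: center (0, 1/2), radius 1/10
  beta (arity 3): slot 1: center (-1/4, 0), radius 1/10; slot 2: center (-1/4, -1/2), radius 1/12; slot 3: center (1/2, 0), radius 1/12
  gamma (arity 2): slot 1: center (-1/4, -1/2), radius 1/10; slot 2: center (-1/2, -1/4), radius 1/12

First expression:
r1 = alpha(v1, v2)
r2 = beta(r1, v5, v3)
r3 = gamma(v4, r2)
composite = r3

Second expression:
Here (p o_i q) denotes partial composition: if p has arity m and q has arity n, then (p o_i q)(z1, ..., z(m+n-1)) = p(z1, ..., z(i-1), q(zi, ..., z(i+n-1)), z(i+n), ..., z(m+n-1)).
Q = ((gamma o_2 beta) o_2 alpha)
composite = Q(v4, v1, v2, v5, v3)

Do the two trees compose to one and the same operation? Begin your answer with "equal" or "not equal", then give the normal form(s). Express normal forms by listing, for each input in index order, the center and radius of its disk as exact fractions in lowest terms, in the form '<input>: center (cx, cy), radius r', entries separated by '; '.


equal: each reduces to v1: center (-21/40, -1/4), radius 1/1440; v2: center (-25/48, -59/240), radius 1/1200; v3: center (-11/24, -1/4), radius 1/144; v4: center (-1/4, -1/2), radius 1/10; v5: center (-25/48, -7/24), radius 1/144

In normal form, the first expression is v1: center (-21/40, -1/4), radius 1/1440; v2: center (-25/48, -59/240), radius 1/1200; v3: center (-11/24, -1/4), radius 1/144; v4: center (-1/4, -1/2), radius 1/10; v5: center (-25/48, -7/24), radius 1/144
In normal form, the second expression is v1: center (-21/40, -1/4), radius 1/1440; v2: center (-25/48, -59/240), radius 1/1200; v3: center (-11/24, -1/4), radius 1/144; v4: center (-1/4, -1/2), radius 1/10; v5: center (-25/48, -7/24), radius 1/144
Identical normal forms: equal.


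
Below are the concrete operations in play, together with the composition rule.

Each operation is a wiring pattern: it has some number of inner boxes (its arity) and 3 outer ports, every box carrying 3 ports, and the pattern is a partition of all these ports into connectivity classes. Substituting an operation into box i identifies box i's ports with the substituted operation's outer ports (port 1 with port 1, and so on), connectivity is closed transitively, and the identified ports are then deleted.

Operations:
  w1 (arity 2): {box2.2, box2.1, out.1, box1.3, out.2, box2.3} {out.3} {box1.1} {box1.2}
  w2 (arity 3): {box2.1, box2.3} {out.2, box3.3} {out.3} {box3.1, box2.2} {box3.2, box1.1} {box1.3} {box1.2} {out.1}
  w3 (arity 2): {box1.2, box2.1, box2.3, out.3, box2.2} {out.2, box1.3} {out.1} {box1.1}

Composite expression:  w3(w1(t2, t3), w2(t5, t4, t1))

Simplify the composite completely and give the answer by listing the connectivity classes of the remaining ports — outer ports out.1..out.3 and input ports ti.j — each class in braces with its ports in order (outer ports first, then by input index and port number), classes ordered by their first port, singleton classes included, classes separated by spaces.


{out.1} {out.2} {out.3, t1.3, t2.3, t3.1, t3.2, t3.3} {t1.1, t4.2} {t1.2, t5.1} {t2.1} {t2.2} {t4.1, t4.3} {t5.2} {t5.3}

After gluing at w3, chains via deleted ports link the t-ports.
stage w1: inputs (t2, t3), connectivity {out.1, out.2, t2.3, t3.1, t3.2, t3.3} {out.3} {t2.1} {t2.2}, out.j its boundary
stage w2: inputs (t5, t4, t1), connectivity {out.1} {out.2, t1.3} {out.3} {t1.1, t4.2} {t1.2, t5.1} {t4.1, t4.3} {t5.2} {t5.3}, out.j its boundary
stage w3: inputs (t2, t3, t5, t4, t1), connectivity {out.1} {out.2} {out.3, t1.3, t2.3, t3.1, t3.2, t3.3} {t1.1, t4.2} {t1.2, t5.1} {t2.1} {t2.2} {t4.1, t4.3} {t5.2} {t5.3}, out.j its boundary


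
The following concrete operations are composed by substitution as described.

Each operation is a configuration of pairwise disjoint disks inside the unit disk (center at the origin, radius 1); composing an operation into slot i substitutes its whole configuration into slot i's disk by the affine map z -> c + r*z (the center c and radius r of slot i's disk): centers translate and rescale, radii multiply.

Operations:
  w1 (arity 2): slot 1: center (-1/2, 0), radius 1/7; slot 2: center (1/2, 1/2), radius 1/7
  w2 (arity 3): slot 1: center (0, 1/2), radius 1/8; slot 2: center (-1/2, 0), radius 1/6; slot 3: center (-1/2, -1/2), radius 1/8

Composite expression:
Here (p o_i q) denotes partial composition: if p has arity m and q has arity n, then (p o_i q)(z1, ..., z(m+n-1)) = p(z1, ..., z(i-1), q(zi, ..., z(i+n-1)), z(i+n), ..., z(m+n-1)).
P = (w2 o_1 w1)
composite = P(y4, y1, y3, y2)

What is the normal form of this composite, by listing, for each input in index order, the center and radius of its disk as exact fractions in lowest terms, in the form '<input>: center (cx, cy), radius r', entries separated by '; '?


y1: center (1/16, 9/16), radius 1/56; y2: center (-1/2, -1/2), radius 1/8; y3: center (-1/2, 0), radius 1/6; y4: center (-1/16, 1/2), radius 1/56

Follow each y-input down from w2: c' goes to c + r*c', radius to r*r'.
y4 passes through 2 substitutions, ending at center (-1/16, 1/2), radius 1/56
y1 passes through 2 substitutions, ending at center (1/16, 9/16), radius 1/56
y3 passes through 1 substitution, ending at center (-1/2, 0), radius 1/6
y2 passes through 1 substitution, ending at center (-1/2, -1/2), radius 1/8


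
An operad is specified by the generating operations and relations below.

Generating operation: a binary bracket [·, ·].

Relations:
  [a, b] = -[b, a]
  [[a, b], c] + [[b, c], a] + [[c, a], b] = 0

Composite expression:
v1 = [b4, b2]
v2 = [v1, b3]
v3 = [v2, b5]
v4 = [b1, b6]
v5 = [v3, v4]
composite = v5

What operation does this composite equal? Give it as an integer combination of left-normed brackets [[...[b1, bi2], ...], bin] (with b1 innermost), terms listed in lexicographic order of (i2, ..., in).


[[[[[b1, b6], b2], b4], b3], b5] - [[[[[b1, b6], b3], b2], b4], b5] + [[[[[b1, b6], b3], b4], b2], b5] - [[[[[b1, b6], b4], b2], b3], b5] - [[[[[b1, b6], b5], b2], b4], b3] + [[[[[b1, b6], b5], b3], b2], b4] - [[[[[b1, b6], b5], b3], b4], b2] + [[[[[b1, b6], b5], b4], b2], b3]

In the tensor algebra, words opening b1 carry the b1-anchored form.
Composite bracket: [[[[b4, b2], b3], b5], [b1, b6]]
Under [a, b] = ab - ba we get 32 signed associative words (2^5 = 32).
Keep just the words that open with b1:
  from b1b6b2b4b3b5, sign +1: term +[[[[[b1, b6], b2], b4], b3], b5]
  from b1b6b3b2b4b5, sign -1: term -[[[[[b1, b6], b3], b2], b4], b5]
  from b1b6b3b4b2b5, sign +1: term +[[[[[b1, b6], b3], b4], b2], b5]
  from b1b6b4b2b3b5, sign -1: term -[[[[[b1, b6], b4], b2], b3], b5]
  from b1b6b5b2b4b3, sign -1: term -[[[[[b1, b6], b5], b2], b4], b3]
  from b1b6b5b3b2b4, sign +1: term +[[[[[b1, b6], b5], b3], b2], b4]
  from b1b6b5b3b4b2, sign -1: term -[[[[[b1, b6], b5], b3], b4], b2]
  from b1b6b5b4b2b3, sign +1: term +[[[[[b1, b6], b5], b4], b2], b3]


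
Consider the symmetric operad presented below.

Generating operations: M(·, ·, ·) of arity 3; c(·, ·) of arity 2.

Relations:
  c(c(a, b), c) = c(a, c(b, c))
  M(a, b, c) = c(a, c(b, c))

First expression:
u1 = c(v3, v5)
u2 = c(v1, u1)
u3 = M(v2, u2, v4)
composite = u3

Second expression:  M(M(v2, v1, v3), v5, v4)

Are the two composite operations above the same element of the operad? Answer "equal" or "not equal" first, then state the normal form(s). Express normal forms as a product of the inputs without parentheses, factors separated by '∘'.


In normal form, the first expression is v2 ∘ v1 ∘ v3 ∘ v5 ∘ v4
In normal form, the second expression is v2 ∘ v1 ∘ v3 ∘ v5 ∘ v4
The forms coincide; equal.

equal; both compose to v2 ∘ v1 ∘ v3 ∘ v5 ∘ v4


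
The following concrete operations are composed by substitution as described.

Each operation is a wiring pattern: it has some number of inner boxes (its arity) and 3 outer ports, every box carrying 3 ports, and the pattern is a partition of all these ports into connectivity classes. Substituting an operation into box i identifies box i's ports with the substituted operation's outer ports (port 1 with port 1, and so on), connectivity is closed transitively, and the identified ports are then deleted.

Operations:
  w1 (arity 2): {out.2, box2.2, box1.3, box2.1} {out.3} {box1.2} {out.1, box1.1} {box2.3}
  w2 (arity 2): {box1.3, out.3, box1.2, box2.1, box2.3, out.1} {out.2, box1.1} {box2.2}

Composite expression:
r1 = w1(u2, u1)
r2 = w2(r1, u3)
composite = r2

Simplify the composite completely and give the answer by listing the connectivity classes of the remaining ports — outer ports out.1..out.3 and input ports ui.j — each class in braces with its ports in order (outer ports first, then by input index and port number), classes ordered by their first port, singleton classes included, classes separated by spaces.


{out.1, out.3, u1.1, u1.2, u2.3, u3.1, u3.3} {out.2, u2.1} {u1.3} {u2.2} {u3.2}


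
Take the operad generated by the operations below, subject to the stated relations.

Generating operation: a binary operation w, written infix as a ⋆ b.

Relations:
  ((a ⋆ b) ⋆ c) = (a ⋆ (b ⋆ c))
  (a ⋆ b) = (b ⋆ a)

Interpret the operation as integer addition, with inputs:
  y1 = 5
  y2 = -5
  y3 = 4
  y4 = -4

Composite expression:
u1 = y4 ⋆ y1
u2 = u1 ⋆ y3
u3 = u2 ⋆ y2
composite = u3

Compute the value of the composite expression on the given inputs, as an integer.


(y4 ⋆ y1) = 1
((y4 ⋆ y1) ⋆ y3) = 5
(((y4 ⋆ y1) ⋆ y3) ⋆ y2) = 0

0


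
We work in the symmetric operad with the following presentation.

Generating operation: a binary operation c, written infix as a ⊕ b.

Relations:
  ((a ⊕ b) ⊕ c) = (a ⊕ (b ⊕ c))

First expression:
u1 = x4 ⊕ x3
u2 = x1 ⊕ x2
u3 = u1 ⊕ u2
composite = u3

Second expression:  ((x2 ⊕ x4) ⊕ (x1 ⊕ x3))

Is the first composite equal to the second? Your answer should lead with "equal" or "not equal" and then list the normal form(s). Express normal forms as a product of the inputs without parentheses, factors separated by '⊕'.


not equal; the first gives x4 ⊕ x3 ⊕ x1 ⊕ x2 and the second x2 ⊕ x4 ⊕ x1 ⊕ x3

Normal form of the first expression: x4 ⊕ x3 ⊕ x1 ⊕ x2
Normal form of the second expression: x2 ⊕ x4 ⊕ x1 ⊕ x3
Distinct normal forms: not equal.


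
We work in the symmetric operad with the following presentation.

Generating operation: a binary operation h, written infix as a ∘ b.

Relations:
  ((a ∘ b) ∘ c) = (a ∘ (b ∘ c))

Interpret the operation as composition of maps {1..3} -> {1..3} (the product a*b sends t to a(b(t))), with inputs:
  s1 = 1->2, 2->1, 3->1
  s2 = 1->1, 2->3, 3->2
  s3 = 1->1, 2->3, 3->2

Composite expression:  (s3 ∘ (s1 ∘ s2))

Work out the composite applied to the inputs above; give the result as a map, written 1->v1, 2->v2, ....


(s1 ∘ s2) = 1->2, 2->1, 3->1
(s3 ∘ (s1 ∘ s2)) = 1->3, 2->1, 3->1

1->3, 2->1, 3->1


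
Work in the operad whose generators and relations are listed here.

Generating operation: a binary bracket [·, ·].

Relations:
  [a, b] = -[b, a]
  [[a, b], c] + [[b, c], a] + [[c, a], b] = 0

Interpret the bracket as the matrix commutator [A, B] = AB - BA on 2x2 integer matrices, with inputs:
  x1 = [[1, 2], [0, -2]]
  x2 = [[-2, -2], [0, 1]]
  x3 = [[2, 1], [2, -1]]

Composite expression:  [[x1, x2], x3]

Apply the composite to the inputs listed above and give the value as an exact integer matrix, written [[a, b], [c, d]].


[[0, 0], [0, 0]]

[x1, x2] = [[0, 0], [0, 0]]
[[x1, x2], x3] = [[0, 0], [0, 0]]


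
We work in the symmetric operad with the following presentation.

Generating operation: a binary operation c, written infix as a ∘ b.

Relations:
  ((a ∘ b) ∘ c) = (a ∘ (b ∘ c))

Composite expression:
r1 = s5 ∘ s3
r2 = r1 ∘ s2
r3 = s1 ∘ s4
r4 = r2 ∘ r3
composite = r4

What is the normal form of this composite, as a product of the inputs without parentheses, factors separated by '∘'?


s5 ∘ s3 ∘ s2 ∘ s1 ∘ s4

Associativity of c dissolves the nesting; only the s-input order survives.
(s5 ∘ s3) collapses to s5 ∘ s3
((s5 ∘ s3) ∘ s2) collapses to s5 ∘ s3 ∘ s2
(s1 ∘ s4) collapses to s1 ∘ s4
(((s5 ∘ s3) ∘ s2) ∘ (s1 ∘ s4)) collapses to s5 ∘ s3 ∘ s2 ∘ s1 ∘ s4


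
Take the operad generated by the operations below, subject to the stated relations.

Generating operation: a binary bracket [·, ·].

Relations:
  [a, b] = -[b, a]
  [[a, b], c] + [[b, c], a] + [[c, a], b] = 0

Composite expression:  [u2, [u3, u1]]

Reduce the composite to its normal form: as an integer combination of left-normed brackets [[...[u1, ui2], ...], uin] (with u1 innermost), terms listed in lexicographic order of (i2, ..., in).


[[u1, u3], u2]

Antisymmetry and Jacobi reduce to u1-anchored left-normed brackets.
Composite bracket: [u2, [u3, u1]]
Applying ab - ba throughout gives 4 signed words (2^2 = 4).
Collect the words opening with u1:
  u1u3u2 (sign +1) contributes +[[u1, u3], u2]


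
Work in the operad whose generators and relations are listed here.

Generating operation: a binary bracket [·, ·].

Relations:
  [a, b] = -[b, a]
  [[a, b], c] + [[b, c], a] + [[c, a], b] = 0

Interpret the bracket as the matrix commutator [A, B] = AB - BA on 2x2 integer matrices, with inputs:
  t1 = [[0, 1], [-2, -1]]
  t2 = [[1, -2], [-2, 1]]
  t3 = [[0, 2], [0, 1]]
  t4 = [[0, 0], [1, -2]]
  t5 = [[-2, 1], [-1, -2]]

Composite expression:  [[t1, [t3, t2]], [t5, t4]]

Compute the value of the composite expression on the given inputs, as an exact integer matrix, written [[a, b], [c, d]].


[[16, -28], [44, -16]]

[t3, t2] = [[-4, 2], [-2, 4]]
[t1, [t3, t2]] = [[2, 10], [18, -2]]
[t5, t4] = [[1, -2], [-2, -1]]
[[t1, [t3, t2]], [t5, t4]] = [[16, -28], [44, -16]]


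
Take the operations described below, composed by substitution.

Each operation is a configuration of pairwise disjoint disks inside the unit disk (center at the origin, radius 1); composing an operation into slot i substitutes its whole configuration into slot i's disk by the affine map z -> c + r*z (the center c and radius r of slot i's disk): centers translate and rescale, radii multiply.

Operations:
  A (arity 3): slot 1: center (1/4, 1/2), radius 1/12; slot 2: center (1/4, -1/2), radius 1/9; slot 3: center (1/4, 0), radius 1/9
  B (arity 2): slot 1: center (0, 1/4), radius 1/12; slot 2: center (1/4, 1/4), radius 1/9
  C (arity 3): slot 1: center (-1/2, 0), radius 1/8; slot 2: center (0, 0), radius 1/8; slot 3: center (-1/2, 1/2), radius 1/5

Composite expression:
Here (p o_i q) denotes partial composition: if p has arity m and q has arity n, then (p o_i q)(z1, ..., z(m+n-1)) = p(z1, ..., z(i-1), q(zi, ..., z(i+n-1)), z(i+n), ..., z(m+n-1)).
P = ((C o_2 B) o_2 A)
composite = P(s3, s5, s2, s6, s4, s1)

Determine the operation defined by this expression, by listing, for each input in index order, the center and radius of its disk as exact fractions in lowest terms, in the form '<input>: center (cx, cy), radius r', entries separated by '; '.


Below C, radii multiply path by path; the s-disk centers shift.
input s3: composing its 1 substitution step yields center (-1/2, 0), radius 1/8
input s5: composing its 3 substitution steps yields center (1/384, 7/192), radius 1/1152
input s2: composing its 3 substitution steps yields center (1/384, 5/192), radius 1/864
input s6: composing its 3 substitution steps yields center (1/384, 1/32), radius 1/864
input s4: composing its 2 substitution steps yields center (1/32, 1/32), radius 1/72
input s1: composing its 1 substitution step yields center (-1/2, 1/2), radius 1/5

s1: center (-1/2, 1/2), radius 1/5; s2: center (1/384, 5/192), radius 1/864; s3: center (-1/2, 0), radius 1/8; s4: center (1/32, 1/32), radius 1/72; s5: center (1/384, 7/192), radius 1/1152; s6: center (1/384, 1/32), radius 1/864


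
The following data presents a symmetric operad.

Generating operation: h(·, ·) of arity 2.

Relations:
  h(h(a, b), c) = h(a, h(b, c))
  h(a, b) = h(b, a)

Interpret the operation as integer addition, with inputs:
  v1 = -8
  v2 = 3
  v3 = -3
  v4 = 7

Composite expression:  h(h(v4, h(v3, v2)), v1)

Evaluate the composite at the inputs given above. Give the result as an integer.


-1


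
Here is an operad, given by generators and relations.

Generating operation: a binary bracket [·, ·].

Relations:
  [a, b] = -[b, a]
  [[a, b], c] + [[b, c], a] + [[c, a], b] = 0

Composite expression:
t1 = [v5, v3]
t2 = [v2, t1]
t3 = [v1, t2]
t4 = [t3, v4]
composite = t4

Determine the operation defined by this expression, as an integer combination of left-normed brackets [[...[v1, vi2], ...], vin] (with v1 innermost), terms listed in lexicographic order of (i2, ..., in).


-[[[[v1, v2], v3], v5], v4] + [[[[v1, v2], v5], v3], v4] + [[[[v1, v3], v5], v2], v4] - [[[[v1, v5], v3], v2], v4]

A multilinear Lie element is pinned by v1-initial words (v1 innermost).
Composite bracket: [[v1, [v2, [v5, v3]]], v4]
Applying ab - ba throughout gives 16 signed words (2^4 = 16).
Coefficients come from the v1-initial words:
  v1v2v3v5v4 (sign -1) contributes -[[[[v1, v2], v3], v5], v4]
  v1v2v5v3v4 (sign +1) contributes +[[[[v1, v2], v5], v3], v4]
  v1v3v5v2v4 (sign +1) contributes +[[[[v1, v3], v5], v2], v4]
  v1v5v3v2v4 (sign -1) contributes -[[[[v1, v5], v3], v2], v4]


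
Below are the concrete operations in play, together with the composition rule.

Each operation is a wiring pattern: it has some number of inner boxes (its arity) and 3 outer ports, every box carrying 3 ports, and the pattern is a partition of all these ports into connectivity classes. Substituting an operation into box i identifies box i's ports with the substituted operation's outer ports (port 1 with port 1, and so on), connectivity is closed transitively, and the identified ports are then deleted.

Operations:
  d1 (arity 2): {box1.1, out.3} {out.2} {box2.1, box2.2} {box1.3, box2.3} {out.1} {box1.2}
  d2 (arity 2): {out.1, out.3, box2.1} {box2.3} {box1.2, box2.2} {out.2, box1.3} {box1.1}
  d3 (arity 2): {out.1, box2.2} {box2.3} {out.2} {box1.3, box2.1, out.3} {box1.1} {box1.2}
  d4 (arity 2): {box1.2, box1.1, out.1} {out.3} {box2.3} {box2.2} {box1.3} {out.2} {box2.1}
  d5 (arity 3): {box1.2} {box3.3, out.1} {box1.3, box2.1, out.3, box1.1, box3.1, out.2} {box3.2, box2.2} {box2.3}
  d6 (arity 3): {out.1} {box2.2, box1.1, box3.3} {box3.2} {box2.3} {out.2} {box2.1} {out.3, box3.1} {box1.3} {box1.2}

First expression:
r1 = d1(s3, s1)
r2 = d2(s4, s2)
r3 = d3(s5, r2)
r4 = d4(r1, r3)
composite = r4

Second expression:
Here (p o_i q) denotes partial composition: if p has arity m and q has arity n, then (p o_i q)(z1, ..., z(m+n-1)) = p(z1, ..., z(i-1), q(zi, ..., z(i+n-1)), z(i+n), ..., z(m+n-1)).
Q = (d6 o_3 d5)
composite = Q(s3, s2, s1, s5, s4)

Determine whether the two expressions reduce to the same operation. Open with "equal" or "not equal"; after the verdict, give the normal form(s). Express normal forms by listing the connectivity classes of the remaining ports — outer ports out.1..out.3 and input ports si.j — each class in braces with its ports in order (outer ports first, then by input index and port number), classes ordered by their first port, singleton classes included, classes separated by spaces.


Reducing the first expression gives {out.1} {out.2} {out.3} {s1.1, s1.2} {s1.3, s3.3} {s2.1, s5.3} {s2.2, s4.2} {s2.3} {s3.1} {s3.2} {s4.1} {s4.3} {s5.1} {s5.2}
Reducing the second expression gives {out.1} {out.2} {out.3, s4.3} {s1.1, s1.3, s2.2, s3.1, s4.1, s5.1} {s1.2} {s2.1} {s2.3} {s3.2} {s3.3} {s4.2, s5.2} {s5.3}
The forms do not match — not equal.

not equal; first: {out.1} {out.2} {out.3} {s1.1, s1.2} {s1.3, s3.3} {s2.1, s5.3} {s2.2, s4.2} {s2.3} {s3.1} {s3.2} {s4.1} {s4.3} {s5.1} {s5.2}; second: {out.1} {out.2} {out.3, s4.3} {s1.1, s1.3, s2.2, s3.1, s4.1, s5.1} {s1.2} {s2.1} {s2.3} {s3.2} {s3.3} {s4.2, s5.2} {s5.3}


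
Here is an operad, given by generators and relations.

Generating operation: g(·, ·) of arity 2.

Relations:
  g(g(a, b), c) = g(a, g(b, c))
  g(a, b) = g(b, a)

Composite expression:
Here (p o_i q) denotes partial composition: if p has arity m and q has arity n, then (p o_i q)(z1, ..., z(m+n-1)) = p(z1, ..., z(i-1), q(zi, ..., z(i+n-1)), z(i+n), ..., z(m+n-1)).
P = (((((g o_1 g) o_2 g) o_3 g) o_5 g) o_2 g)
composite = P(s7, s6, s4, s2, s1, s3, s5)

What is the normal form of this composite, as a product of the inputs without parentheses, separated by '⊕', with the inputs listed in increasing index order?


s1 ⊕ s2 ⊕ s3 ⊕ s4 ⊕ s5 ⊕ s6 ⊕ s7

Any arrangement under g is one operation, so sort the s-inputs.
g(s6, s4) spells out as s6 ⊕ s4
g(s2, s1) spells out as s2 ⊕ s1
g(g(s6, s4), g(s2, s1)) spells out as s6 ⊕ s4 ⊕ s2 ⊕ s1
g(s7, g(g(s6, s4), g(s2, s1))) spells out as s7 ⊕ s6 ⊕ s4 ⊕ s2 ⊕ s1
g(s3, s5) spells out as s3 ⊕ s5
g(g(s7, g(g(s6, s4), g(s2, s1))), g(s3, s5)) spells out as s7 ⊕ s6 ⊕ s4 ⊕ s2 ⊕ s1 ⊕ s3 ⊕ s5
putting the inputs in ascending order: s1 ⊕ s2 ⊕ s3 ⊕ s4 ⊕ s5 ⊕ s6 ⊕ s7


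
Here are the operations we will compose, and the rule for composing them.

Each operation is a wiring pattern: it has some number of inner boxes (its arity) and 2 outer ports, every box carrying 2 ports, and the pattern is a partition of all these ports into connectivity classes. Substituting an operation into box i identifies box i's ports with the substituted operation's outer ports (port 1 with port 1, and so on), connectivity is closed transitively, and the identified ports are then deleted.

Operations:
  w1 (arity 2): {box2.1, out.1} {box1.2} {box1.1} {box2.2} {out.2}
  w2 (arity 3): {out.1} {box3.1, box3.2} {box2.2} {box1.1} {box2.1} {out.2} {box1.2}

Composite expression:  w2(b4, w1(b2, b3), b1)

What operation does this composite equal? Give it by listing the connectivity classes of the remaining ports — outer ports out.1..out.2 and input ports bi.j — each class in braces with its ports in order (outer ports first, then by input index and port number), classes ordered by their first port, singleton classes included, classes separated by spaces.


{out.1} {out.2} {b1.1, b1.2} {b2.1} {b2.2} {b3.1} {b3.2} {b4.1} {b4.2}

After gluing at w2, chains via deleted ports link the b-ports.
composing w1 on (b2, b3), with out.j its own outer ports: {out.1, b3.1} {out.2} {b2.1} {b2.2} {b3.2}
composing w2 on (b4, b2, b3, b1), with out.j its own outer ports: {out.1} {out.2} {b1.1, b1.2} {b2.1} {b2.2} {b3.1} {b3.2} {b4.1} {b4.2}


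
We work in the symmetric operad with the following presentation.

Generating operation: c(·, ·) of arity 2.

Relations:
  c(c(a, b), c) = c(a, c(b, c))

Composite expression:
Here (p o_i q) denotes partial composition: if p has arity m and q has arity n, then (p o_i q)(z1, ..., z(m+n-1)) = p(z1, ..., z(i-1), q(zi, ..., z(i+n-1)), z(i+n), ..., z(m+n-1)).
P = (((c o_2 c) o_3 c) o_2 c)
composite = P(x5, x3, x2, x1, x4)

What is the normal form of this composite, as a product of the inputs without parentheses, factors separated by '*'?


x5 * x3 * x2 * x1 * x4

Associativity of c dissolves the nesting; only the x-input order survives.
c(x3, x2) linearizes to x3 * x2
c(x1, x4) linearizes to x1 * x4
c(c(x3, x2), c(x1, x4)) linearizes to x3 * x2 * x1 * x4
c(x5, c(c(x3, x2), c(x1, x4))) linearizes to x5 * x3 * x2 * x1 * x4


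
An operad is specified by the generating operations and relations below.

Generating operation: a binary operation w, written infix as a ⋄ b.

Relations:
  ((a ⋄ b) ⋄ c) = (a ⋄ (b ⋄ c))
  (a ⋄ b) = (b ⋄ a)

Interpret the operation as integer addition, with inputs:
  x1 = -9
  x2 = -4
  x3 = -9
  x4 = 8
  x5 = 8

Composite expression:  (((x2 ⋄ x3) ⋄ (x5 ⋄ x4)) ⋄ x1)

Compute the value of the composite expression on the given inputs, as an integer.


-6

(x2 ⋄ x3) = -13
(x5 ⋄ x4) = 16
((x2 ⋄ x3) ⋄ (x5 ⋄ x4)) = 3
(((x2 ⋄ x3) ⋄ (x5 ⋄ x4)) ⋄ x1) = -6


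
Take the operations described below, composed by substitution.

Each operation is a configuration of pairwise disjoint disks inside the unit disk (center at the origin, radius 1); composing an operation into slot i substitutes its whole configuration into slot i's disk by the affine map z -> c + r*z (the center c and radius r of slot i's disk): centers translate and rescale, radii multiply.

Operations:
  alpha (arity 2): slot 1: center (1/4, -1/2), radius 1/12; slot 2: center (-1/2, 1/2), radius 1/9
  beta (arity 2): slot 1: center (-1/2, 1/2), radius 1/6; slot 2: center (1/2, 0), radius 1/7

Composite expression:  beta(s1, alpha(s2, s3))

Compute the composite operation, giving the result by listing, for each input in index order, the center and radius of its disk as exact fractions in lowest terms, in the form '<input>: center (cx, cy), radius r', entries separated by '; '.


Each s-disk chains the slot maps above it in beta; radii multiply.
input s1: composing its 1 substitution step yields center (-1/2, 1/2), radius 1/6
input s2: composing its 2 substitution steps yields center (15/28, -1/14), radius 1/84
input s3: composing its 2 substitution steps yields center (3/7, 1/14), radius 1/63

s1: center (-1/2, 1/2), radius 1/6; s2: center (15/28, -1/14), radius 1/84; s3: center (3/7, 1/14), radius 1/63


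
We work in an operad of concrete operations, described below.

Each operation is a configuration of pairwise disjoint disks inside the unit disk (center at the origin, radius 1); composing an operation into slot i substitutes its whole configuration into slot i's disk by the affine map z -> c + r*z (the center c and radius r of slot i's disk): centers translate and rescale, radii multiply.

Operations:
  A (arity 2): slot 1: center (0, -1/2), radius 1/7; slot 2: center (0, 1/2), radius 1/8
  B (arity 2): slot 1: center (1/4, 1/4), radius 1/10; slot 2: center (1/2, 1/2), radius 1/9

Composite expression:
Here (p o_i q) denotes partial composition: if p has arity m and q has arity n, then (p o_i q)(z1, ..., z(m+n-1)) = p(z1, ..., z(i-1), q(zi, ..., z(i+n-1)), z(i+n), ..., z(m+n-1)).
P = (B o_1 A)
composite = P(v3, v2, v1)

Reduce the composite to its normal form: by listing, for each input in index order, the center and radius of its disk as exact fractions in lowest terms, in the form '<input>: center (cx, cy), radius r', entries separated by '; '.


v1: center (1/2, 1/2), radius 1/9; v2: center (1/4, 3/10), radius 1/80; v3: center (1/4, 1/5), radius 1/70

Only the slot chain above each v matters under B; compose those maps.
v3 passes through 2 substitutions, ending at center (1/4, 1/5), radius 1/70
v2 passes through 2 substitutions, ending at center (1/4, 3/10), radius 1/80
v1 passes through 1 substitution, ending at center (1/2, 1/2), radius 1/9


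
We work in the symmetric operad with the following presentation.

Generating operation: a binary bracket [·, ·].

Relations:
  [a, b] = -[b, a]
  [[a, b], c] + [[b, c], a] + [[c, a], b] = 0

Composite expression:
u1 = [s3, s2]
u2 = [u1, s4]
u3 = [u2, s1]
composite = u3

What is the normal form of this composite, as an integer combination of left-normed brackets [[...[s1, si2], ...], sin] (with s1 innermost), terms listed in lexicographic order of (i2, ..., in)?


[[[s1, s2], s3], s4] - [[[s1, s3], s2], s4] - [[[s1, s4], s2], s3] + [[[s1, s4], s3], s2]


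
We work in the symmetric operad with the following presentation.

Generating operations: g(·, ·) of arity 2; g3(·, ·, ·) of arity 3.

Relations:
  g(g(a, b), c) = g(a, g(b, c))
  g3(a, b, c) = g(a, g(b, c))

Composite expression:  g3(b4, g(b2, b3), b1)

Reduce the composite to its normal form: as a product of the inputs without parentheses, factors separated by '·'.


The g3-tree's shape is irrelevant; the b-reading-order decides.
g(b2, b3) unparenthesizes to b2 · b3
g3(b4, g(b2, b3), b1) unparenthesizes to b4 · b2 · b3 · b1

b4 · b2 · b3 · b1


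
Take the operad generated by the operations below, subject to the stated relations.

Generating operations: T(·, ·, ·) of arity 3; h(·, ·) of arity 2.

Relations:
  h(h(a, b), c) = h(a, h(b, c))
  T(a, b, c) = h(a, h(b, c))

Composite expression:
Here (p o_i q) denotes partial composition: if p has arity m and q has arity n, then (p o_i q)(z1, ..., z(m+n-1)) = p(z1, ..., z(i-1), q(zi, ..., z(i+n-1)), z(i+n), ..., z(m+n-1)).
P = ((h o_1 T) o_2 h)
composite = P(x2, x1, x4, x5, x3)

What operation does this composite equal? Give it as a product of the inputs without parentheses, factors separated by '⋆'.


Associativity of h dissolves the nesting; only the x-input order survives.
h(x1, x4) flattens to x1 ⋆ x4
T(x2, h(x1, x4), x5) flattens to x2 ⋆ x1 ⋆ x4 ⋆ x5
h(T(x2, h(x1, x4), x5), x3) flattens to x2 ⋆ x1 ⋆ x4 ⋆ x5 ⋆ x3

x2 ⋆ x1 ⋆ x4 ⋆ x5 ⋆ x3


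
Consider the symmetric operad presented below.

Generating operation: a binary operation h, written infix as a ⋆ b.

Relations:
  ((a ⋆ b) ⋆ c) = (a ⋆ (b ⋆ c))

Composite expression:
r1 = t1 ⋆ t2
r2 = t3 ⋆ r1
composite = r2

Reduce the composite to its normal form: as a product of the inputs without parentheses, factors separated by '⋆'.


All parenthesizations of h agree; list the t-inputs left to right.
(t1 ⋆ t2) flattens to t1 ⋆ t2
(t3 ⋆ (t1 ⋆ t2)) flattens to t3 ⋆ t1 ⋆ t2

t3 ⋆ t1 ⋆ t2


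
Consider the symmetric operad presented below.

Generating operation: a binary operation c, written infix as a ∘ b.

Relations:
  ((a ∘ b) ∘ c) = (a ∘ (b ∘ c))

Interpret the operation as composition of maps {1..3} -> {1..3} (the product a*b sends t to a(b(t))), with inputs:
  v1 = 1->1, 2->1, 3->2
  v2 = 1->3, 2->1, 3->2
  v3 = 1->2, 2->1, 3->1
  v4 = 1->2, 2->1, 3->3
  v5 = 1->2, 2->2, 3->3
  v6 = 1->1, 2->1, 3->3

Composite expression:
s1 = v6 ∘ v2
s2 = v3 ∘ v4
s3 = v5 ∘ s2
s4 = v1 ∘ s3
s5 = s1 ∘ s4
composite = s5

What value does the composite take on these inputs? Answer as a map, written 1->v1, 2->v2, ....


1->3, 2->3, 3->3


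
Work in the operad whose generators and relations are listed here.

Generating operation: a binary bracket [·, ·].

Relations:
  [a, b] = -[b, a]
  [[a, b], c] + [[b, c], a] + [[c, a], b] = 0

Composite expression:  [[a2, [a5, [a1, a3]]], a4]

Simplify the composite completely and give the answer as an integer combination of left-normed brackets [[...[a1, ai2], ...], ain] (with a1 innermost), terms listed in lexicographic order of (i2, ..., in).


[[[[a1, a3], a5], a2], a4]

Antisymmetry and Jacobi reduce to a1-anchored left-normed brackets.
Composite bracket: [[a2, [a5, [a1, a3]]], a4]
Expanding via [a, b] = ab - ba: 16 signed words (2^4 = 16).
The a1-initial words carry the normal form:
  a1a3a5a2a4 appears with sign +1, giving the term +[[[[a1, a3], a5], a2], a4]


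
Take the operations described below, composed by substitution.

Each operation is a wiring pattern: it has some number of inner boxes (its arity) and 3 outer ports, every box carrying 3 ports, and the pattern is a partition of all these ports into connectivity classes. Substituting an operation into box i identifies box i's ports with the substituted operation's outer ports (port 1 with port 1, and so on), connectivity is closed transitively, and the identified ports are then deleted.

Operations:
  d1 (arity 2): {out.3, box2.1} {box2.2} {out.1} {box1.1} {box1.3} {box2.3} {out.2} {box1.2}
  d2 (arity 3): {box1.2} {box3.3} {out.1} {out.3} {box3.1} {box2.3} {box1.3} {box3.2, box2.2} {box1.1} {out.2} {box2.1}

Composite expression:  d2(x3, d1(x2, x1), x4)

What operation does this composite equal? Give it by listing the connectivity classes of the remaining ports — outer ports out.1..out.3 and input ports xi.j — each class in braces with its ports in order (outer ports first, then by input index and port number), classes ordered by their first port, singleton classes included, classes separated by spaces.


{out.1} {out.2} {out.3} {x1.1} {x1.2} {x1.3} {x2.1} {x2.2} {x2.3} {x3.1} {x3.2} {x3.3} {x4.1} {x4.2} {x4.3}

Connectivity passes through glued d2-boundaries; trace each wire chain.
composing d1 on (x2, x1), with out.j its own outer ports: {out.1} {out.2} {out.3, x1.1} {x1.2} {x1.3} {x2.1} {x2.2} {x2.3}
composing d2 on (x3, x2, x1, x4), with out.j its own outer ports: {out.1} {out.2} {out.3} {x1.1} {x1.2} {x1.3} {x2.1} {x2.2} {x2.3} {x3.1} {x3.2} {x3.3} {x4.1} {x4.2} {x4.3}
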